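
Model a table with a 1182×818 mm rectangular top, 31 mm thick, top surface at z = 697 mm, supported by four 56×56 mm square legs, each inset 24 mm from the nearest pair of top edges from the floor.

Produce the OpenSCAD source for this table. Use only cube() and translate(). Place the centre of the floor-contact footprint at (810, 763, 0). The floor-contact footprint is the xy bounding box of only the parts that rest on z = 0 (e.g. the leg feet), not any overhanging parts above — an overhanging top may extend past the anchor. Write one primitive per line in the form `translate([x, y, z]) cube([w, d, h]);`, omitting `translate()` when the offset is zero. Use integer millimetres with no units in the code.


translate([219, 354, 666]) cube([1182, 818, 31]);
translate([243, 378, 0]) cube([56, 56, 666]);
translate([1321, 378, 0]) cube([56, 56, 666]);
translate([243, 1092, 0]) cube([56, 56, 666]);
translate([1321, 1092, 0]) cube([56, 56, 666]);


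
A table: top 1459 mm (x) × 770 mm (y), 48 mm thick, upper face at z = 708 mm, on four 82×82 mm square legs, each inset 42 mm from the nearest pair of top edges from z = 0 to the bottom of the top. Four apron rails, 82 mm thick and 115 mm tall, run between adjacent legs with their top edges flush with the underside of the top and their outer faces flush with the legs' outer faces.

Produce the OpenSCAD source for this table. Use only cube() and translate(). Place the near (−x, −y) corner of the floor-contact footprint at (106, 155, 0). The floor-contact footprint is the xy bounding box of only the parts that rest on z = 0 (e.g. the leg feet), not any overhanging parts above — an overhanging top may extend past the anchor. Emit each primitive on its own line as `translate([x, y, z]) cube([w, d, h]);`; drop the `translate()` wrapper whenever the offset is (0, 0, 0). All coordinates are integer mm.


translate([64, 113, 660]) cube([1459, 770, 48]);
translate([106, 155, 0]) cube([82, 82, 660]);
translate([1399, 155, 0]) cube([82, 82, 660]);
translate([106, 759, 0]) cube([82, 82, 660]);
translate([1399, 759, 0]) cube([82, 82, 660]);
translate([188, 155, 545]) cube([1211, 82, 115]);
translate([188, 759, 545]) cube([1211, 82, 115]);
translate([106, 237, 545]) cube([82, 522, 115]);
translate([1399, 237, 545]) cube([82, 522, 115]);


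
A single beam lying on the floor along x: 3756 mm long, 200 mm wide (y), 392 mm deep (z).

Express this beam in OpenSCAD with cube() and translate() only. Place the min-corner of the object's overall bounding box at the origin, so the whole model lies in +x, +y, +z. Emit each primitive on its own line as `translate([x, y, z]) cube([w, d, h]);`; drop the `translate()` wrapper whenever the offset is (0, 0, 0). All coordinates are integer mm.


cube([3756, 200, 392]);


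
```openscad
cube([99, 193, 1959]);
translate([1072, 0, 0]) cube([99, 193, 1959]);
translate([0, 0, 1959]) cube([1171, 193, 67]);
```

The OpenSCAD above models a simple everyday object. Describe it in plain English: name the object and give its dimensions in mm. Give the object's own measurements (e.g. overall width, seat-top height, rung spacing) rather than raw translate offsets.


A door frame. The clear opening is 973 mm wide and 1959 mm high. Two 99 mm wide jambs, 193 mm deep, stand either side of the opening from the floor to the top of the opening. A 67 mm thick head sits across the top of both jambs, spanning the full outside width of the frame.


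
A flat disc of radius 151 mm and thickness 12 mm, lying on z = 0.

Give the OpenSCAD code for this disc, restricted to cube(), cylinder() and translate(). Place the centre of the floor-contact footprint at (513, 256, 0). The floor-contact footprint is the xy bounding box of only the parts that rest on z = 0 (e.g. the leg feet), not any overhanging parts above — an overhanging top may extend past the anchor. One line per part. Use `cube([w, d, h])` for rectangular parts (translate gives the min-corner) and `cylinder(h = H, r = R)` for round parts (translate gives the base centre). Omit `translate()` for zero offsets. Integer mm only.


translate([513, 256, 0]) cylinder(h = 12, r = 151);


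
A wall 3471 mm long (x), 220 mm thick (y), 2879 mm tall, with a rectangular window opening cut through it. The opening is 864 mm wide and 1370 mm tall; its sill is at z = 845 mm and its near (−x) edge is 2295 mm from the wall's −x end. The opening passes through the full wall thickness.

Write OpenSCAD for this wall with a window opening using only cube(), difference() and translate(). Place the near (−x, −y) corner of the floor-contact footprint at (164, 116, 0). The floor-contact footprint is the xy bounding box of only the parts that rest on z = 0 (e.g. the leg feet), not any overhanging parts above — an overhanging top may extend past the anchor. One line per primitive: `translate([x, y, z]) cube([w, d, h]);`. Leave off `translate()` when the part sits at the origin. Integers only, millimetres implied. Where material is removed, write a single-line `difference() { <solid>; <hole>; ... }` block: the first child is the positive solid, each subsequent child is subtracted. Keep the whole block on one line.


difference() { translate([164, 116, 0]) cube([3471, 220, 2879]); translate([2459, 116, 845]) cube([864, 220, 1370]); }


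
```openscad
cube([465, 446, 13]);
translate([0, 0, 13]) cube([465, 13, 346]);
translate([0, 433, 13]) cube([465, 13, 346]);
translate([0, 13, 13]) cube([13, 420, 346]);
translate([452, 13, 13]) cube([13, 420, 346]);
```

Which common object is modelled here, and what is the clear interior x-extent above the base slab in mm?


An open box. The internal width is 439 mm.

A 465×446 base slab with four walls standing on it — an open box. The base is 465 mm wide and the walls are 13 mm thick, so the internal width is 465 − 2 × 13 = 439 mm.


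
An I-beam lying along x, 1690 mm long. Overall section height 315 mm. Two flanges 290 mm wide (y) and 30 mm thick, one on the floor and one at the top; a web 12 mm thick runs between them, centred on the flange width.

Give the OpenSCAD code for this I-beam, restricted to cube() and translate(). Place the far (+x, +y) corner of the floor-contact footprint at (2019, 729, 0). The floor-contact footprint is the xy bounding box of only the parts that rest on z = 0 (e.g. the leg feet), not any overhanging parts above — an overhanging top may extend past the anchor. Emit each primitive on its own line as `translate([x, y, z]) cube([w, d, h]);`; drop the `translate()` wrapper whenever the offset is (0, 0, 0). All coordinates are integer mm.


translate([329, 439, 0]) cube([1690, 290, 30]);
translate([329, 578, 30]) cube([1690, 12, 255]);
translate([329, 439, 285]) cube([1690, 290, 30]);


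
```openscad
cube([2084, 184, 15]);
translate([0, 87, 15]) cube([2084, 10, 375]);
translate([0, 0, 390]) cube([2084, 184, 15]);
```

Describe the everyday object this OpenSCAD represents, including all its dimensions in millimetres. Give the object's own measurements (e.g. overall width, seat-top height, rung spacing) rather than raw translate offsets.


An I-beam lying along x, 2084 mm long. Overall section height 405 mm. Two flanges 184 mm wide (y) and 15 mm thick, one on the floor and one at the top; a web 10 mm thick runs between them, centred on the flange width.


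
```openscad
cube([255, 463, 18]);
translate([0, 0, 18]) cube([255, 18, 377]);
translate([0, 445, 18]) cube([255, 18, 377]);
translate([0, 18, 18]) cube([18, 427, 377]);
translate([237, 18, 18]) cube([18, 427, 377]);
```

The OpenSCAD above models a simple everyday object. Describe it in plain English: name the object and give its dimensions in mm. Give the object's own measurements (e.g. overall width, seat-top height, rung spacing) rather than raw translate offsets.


An open-topped rectangular box: outside dimensions 255×463×395 mm, with a uniform wall and base thickness of 18 mm. The base is a full 255×463 slab on the floor; four walls sit on top of the base. The front and back walls (the −y and +y sides) span the full width; the two side walls fit between them.


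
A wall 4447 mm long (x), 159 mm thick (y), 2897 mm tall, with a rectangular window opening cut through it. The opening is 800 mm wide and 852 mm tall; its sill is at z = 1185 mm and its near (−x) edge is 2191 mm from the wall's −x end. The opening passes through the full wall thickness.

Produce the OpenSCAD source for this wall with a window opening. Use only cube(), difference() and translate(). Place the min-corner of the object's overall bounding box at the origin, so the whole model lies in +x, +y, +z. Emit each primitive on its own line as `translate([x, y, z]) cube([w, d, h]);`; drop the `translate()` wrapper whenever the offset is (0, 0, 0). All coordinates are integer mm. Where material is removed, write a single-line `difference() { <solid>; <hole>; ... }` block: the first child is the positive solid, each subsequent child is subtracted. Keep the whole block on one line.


difference() { cube([4447, 159, 2897]); translate([2191, 0, 1185]) cube([800, 159, 852]); }


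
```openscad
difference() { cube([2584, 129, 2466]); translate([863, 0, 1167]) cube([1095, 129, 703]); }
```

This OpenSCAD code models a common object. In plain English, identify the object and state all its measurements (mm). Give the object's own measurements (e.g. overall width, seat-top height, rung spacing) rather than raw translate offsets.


A wall 2584 mm long (x), 129 mm thick (y), 2466 mm tall, with a rectangular window opening cut through it. The opening is 1095 mm wide and 703 mm tall; its sill is at z = 1167 mm and its near (−x) edge is 863 mm from the wall's −x end. The opening passes through the full wall thickness.


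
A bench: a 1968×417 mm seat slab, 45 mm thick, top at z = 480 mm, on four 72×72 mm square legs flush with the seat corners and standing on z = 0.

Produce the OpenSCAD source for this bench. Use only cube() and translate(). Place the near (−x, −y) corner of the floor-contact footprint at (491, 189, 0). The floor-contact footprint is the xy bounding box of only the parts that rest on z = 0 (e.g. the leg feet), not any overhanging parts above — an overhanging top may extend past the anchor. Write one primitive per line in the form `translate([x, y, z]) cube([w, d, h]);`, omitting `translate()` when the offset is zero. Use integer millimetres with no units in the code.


// leg_h = 480 − 45 = 435
translate([491, 189, 435]) cube([1968, 417, 45]);
translate([491, 189, 0]) cube([72, 72, 435]);
translate([491, 534, 0]) cube([72, 72, 435]);
translate([2387, 189, 0]) cube([72, 72, 435]);
translate([2387, 534, 0]) cube([72, 72, 435]);


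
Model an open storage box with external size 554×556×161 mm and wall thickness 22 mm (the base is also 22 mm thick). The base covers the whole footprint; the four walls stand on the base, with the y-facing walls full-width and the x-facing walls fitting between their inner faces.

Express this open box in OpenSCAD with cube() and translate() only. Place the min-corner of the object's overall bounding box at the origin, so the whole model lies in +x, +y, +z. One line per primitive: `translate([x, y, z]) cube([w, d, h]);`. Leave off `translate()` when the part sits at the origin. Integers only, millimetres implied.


cube([554, 556, 22]);
translate([0, 0, 22]) cube([554, 22, 139]);
translate([0, 534, 22]) cube([554, 22, 139]);
translate([0, 22, 22]) cube([22, 512, 139]);
translate([532, 22, 22]) cube([22, 512, 139]);


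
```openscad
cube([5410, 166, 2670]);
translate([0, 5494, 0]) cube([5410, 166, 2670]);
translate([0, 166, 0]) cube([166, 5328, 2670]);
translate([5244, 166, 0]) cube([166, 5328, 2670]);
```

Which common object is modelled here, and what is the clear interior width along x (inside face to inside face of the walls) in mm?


A house (or room) frame. The interior width is 5078 mm.

Four 2670 mm walls enclosing a rectangle with no floor or roof — a room or house frame. Outside width is 5410 mm and wall thickness is 166 mm, so the interior width is 5410 − 2 × 166 = 5078 mm.


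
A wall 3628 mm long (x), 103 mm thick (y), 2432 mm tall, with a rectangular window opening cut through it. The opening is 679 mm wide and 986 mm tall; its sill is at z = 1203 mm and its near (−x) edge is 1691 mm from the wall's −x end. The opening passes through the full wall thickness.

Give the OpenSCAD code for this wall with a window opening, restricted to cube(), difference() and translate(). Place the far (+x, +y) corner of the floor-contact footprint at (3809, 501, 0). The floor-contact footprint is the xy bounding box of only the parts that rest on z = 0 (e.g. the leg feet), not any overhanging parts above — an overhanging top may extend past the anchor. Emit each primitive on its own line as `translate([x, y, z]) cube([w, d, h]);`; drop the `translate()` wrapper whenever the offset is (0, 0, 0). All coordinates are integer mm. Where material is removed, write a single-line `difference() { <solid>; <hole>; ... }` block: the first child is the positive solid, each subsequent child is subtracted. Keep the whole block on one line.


difference() { translate([181, 398, 0]) cube([3628, 103, 2432]); translate([1872, 398, 1203]) cube([679, 103, 986]); }


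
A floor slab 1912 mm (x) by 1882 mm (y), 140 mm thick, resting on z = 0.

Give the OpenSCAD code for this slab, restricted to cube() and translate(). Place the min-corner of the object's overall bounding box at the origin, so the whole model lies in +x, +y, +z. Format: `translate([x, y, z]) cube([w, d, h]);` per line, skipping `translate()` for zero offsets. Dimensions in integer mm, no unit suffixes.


cube([1912, 1882, 140]);


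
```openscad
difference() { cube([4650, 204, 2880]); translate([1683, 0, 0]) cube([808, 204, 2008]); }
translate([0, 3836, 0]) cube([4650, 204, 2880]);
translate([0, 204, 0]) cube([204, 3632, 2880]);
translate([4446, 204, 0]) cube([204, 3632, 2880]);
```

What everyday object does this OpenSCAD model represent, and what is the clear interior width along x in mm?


A single room. The interior width is 4242 mm.

Four walls enclosing a rectangle with a door in the front wall — a room. Outside width 4650 minus two 204 mm walls gives 4242 mm.


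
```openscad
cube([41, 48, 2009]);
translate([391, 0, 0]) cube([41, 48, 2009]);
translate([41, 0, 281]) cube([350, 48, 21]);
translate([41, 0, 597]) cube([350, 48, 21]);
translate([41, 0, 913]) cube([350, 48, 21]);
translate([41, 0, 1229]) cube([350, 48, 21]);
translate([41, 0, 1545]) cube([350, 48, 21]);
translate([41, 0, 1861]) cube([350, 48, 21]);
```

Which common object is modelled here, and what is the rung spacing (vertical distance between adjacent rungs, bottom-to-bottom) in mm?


A ladder. The rung spacing is 316 mm.

Two tall 41×48 posts with 6 short bars between them — a ladder. Adjacent rungs sit at z = 281 and z = 597, so the spacing is 597 − 281 = 316 mm.


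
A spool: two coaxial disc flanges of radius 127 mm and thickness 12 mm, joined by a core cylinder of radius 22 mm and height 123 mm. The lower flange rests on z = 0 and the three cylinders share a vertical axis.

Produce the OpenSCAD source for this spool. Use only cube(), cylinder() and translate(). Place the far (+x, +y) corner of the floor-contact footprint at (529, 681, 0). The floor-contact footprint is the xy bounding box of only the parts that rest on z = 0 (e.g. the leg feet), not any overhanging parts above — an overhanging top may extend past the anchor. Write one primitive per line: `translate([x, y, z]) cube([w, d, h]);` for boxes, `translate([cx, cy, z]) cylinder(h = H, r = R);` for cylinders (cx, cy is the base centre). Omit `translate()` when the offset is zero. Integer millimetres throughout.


translate([402, 554, 0]) cylinder(h = 12, r = 127);
translate([402, 554, 12]) cylinder(h = 123, r = 22);
translate([402, 554, 135]) cylinder(h = 12, r = 127);


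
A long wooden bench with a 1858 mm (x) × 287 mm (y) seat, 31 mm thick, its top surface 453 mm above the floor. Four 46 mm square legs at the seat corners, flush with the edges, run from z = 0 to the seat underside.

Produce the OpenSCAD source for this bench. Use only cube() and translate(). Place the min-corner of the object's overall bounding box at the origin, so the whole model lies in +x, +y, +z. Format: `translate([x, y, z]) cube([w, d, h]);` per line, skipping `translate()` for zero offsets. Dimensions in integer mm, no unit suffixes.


translate([0, 0, 422]) cube([1858, 287, 31]);
cube([46, 46, 422]);
translate([0, 241, 0]) cube([46, 46, 422]);
translate([1812, 0, 0]) cube([46, 46, 422]);
translate([1812, 241, 0]) cube([46, 46, 422]);


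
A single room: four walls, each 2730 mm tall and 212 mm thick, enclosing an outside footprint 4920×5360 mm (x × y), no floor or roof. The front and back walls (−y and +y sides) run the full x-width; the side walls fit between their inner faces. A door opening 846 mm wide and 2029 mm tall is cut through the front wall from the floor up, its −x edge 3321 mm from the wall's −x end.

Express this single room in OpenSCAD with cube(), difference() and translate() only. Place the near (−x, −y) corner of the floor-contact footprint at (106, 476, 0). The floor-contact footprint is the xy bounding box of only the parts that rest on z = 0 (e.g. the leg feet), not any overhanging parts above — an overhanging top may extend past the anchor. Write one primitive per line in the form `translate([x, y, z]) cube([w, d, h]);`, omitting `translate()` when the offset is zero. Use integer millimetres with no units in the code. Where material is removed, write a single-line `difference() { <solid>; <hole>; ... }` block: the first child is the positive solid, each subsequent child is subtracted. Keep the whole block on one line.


difference() { translate([106, 476, 0]) cube([4920, 212, 2730]); translate([3427, 476, 0]) cube([846, 212, 2029]); }
translate([106, 5624, 0]) cube([4920, 212, 2730]);
translate([106, 688, 0]) cube([212, 4936, 2730]);
translate([4814, 688, 0]) cube([212, 4936, 2730]);


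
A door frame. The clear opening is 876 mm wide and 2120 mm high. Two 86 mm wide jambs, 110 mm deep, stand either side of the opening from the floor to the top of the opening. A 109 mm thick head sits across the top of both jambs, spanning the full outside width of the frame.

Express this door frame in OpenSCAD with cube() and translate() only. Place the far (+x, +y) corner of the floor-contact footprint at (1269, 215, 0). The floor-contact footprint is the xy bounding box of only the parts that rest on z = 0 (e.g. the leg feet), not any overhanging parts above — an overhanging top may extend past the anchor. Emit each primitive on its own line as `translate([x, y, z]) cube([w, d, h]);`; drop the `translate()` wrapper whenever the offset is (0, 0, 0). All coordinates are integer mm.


translate([221, 105, 0]) cube([86, 110, 2120]);
translate([1183, 105, 0]) cube([86, 110, 2120]);
translate([221, 105, 2120]) cube([1048, 110, 109]);


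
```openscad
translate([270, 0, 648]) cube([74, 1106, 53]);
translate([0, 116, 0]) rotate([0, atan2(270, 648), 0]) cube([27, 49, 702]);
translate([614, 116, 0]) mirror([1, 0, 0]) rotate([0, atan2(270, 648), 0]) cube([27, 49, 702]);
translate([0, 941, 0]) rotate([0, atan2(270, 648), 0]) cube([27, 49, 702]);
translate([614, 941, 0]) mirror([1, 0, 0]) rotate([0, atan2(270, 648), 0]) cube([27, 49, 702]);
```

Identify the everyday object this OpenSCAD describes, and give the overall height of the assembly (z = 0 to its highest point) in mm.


A sawhorse. The overall height is 701 mm.

A beam across two mirrored pairs of raked legs — a sawhorse. The beam's underside is at z = 648 (matching the legs' vertical rise in atan2(270, 648)) and the beam is 53 mm tall, so its top is at 648 + 53 = 701 mm. The raked legs top out at the beam's underside, so that is the highest point.


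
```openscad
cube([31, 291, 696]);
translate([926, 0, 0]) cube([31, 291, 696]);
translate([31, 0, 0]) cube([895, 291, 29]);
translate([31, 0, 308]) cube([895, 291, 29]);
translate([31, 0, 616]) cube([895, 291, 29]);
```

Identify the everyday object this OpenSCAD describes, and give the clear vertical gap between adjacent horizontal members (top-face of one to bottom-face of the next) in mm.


A bookshelf. The clear shelf gap is 279 mm.

Two tall side panels with 3 horizontal boards between them — a bookshelf. The first two shelf undersides are at z = 0 and z = 308; with shelf thickness 29, the clear gap is 308 − 0 − 29 = 279 mm.


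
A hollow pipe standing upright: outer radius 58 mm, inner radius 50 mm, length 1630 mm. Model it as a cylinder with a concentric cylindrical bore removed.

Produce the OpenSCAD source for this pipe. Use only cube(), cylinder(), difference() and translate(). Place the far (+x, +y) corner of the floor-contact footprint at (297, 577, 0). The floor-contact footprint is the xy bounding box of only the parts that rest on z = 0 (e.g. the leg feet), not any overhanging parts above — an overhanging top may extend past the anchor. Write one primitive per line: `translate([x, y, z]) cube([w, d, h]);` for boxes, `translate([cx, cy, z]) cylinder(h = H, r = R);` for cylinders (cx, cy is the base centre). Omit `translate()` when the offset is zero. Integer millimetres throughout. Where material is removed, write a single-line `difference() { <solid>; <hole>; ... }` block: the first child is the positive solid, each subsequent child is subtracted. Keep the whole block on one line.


difference() { translate([239, 519, 0]) cylinder(h = 1630, r = 58); translate([239, 519, 0]) cylinder(h = 1630, r = 50); }


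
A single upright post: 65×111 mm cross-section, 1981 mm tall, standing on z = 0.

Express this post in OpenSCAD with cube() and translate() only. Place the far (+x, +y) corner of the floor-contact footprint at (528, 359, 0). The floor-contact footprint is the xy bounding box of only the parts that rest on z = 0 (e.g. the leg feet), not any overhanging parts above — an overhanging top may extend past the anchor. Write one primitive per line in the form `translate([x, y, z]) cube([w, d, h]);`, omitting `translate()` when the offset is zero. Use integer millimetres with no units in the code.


translate([463, 248, 0]) cube([65, 111, 1981]);


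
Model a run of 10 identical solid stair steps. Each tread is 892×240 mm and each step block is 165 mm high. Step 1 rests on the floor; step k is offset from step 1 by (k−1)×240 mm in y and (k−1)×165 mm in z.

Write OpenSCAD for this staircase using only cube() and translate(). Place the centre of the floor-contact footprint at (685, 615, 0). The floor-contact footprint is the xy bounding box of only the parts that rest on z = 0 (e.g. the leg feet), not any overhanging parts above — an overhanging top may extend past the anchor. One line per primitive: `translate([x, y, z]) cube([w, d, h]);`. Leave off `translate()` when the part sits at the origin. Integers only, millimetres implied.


translate([239, 495, 0]) cube([892, 240, 165]);
translate([239, 735, 165]) cube([892, 240, 165]);
translate([239, 975, 330]) cube([892, 240, 165]);
translate([239, 1215, 495]) cube([892, 240, 165]);
translate([239, 1455, 660]) cube([892, 240, 165]);
translate([239, 1695, 825]) cube([892, 240, 165]);
translate([239, 1935, 990]) cube([892, 240, 165]);
translate([239, 2175, 1155]) cube([892, 240, 165]);
translate([239, 2415, 1320]) cube([892, 240, 165]);
translate([239, 2655, 1485]) cube([892, 240, 165]);


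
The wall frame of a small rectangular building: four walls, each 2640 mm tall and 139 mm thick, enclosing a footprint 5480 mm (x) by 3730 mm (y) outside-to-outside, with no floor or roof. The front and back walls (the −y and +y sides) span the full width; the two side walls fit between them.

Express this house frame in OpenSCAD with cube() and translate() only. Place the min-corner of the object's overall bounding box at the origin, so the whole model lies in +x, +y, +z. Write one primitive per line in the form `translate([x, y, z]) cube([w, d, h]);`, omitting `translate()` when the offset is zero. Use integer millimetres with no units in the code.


cube([5480, 139, 2640]);
translate([0, 3591, 0]) cube([5480, 139, 2640]);
translate([0, 139, 0]) cube([139, 3452, 2640]);
translate([5341, 139, 0]) cube([139, 3452, 2640]);


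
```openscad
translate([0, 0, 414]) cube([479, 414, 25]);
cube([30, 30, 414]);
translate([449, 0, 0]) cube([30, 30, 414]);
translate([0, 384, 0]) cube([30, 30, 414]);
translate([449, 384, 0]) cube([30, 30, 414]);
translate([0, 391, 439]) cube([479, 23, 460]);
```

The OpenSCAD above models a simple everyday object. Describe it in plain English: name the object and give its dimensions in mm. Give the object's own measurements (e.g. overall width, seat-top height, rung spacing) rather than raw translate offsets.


A chair. The seat is a 479×414×25 mm slab with its top at z = 439 mm, on four 30×30 mm corner legs (flush with the seat edges, standing on z = 0). A flat backrest 23 mm thick, 460 mm tall, spans the full seat width and rises from the seat top along its +y edge, rear face flush with the rear of the seat.


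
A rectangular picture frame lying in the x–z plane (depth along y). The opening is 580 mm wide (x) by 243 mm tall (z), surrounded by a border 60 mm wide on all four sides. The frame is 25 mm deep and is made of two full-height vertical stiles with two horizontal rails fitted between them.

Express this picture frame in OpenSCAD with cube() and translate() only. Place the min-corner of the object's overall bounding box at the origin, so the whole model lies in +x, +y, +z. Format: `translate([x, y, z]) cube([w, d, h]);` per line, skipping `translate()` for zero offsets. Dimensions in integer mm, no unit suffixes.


cube([60, 25, 363]);
translate([640, 0, 0]) cube([60, 25, 363]);
translate([60, 0, 0]) cube([580, 25, 60]);
translate([60, 0, 303]) cube([580, 25, 60]);


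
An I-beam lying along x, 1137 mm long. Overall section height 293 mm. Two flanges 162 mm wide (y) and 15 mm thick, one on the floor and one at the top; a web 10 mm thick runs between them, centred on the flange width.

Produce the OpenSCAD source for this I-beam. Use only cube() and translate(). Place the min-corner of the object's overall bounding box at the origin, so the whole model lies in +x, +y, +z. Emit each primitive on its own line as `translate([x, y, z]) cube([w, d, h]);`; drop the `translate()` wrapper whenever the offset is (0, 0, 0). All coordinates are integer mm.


cube([1137, 162, 15]);
translate([0, 76, 15]) cube([1137, 10, 263]);
translate([0, 0, 278]) cube([1137, 162, 15]);


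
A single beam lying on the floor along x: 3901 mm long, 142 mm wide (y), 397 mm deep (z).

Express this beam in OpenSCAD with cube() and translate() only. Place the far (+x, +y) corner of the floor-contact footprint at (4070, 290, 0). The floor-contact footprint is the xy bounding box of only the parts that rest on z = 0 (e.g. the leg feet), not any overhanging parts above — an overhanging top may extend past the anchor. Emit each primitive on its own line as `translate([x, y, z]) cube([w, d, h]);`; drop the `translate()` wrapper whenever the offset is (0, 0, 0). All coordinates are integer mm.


translate([169, 148, 0]) cube([3901, 142, 397]);


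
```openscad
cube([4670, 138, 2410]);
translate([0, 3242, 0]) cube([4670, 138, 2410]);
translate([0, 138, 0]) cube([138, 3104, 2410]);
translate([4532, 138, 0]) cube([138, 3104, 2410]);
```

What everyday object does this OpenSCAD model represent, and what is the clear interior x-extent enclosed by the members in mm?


A house (or room) frame. The interior width is 4394 mm.

Four 2410 mm walls enclosing a rectangle with no floor or roof — a room or house frame. Outside width is 4670 mm and wall thickness is 138 mm, so the interior width is 4670 − 2 × 138 = 4394 mm.


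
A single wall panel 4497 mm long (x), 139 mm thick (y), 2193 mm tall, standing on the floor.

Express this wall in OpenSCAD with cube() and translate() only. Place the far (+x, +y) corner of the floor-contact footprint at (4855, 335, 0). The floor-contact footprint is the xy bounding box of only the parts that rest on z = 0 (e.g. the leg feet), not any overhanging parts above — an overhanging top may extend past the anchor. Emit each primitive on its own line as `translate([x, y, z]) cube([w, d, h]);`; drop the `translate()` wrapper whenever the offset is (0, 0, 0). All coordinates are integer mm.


translate([358, 196, 0]) cube([4497, 139, 2193]);


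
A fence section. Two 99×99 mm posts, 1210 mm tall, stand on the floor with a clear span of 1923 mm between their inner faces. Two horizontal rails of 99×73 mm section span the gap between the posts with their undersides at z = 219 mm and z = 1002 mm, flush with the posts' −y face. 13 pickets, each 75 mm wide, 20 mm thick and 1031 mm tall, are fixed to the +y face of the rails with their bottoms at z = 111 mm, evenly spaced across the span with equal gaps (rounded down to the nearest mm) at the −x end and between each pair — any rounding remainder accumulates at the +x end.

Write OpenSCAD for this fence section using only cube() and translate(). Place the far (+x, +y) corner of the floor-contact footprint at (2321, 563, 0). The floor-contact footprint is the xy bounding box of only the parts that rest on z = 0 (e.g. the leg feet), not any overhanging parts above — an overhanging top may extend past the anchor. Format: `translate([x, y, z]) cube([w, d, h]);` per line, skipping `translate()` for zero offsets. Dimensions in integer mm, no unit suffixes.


translate([200, 464, 0]) cube([99, 99, 1210]);
translate([2222, 464, 0]) cube([99, 99, 1210]);
translate([299, 464, 219]) cube([1923, 99, 73]);
translate([299, 464, 1002]) cube([1923, 99, 73]);
translate([366, 563, 111]) cube([75, 20, 1031]);
translate([508, 563, 111]) cube([75, 20, 1031]);
translate([650, 563, 111]) cube([75, 20, 1031]);
translate([792, 563, 111]) cube([75, 20, 1031]);
translate([934, 563, 111]) cube([75, 20, 1031]);
translate([1076, 563, 111]) cube([75, 20, 1031]);
translate([1218, 563, 111]) cube([75, 20, 1031]);
translate([1360, 563, 111]) cube([75, 20, 1031]);
translate([1502, 563, 111]) cube([75, 20, 1031]);
translate([1644, 563, 111]) cube([75, 20, 1031]);
translate([1786, 563, 111]) cube([75, 20, 1031]);
translate([1928, 563, 111]) cube([75, 20, 1031]);
translate([2070, 563, 111]) cube([75, 20, 1031]);


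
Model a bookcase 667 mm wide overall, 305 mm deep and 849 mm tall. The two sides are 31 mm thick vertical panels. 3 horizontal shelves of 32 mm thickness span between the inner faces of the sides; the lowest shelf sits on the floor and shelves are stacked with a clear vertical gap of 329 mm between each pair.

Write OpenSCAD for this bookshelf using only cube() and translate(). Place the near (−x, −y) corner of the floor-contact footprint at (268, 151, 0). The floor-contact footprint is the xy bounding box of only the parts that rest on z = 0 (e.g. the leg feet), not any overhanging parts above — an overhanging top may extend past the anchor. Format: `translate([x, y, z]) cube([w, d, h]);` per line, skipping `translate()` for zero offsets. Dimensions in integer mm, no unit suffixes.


translate([268, 151, 0]) cube([31, 305, 849]);
translate([904, 151, 0]) cube([31, 305, 849]);
translate([299, 151, 0]) cube([605, 305, 32]);
translate([299, 151, 361]) cube([605, 305, 32]);
translate([299, 151, 722]) cube([605, 305, 32]);


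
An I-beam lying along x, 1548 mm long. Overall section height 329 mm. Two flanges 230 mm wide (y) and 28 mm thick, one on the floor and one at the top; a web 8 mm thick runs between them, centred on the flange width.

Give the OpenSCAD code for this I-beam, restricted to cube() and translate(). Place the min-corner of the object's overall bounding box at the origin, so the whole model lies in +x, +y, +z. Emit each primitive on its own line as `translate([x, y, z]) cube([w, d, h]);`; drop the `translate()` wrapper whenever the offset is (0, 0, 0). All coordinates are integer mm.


cube([1548, 230, 28]);
translate([0, 111, 28]) cube([1548, 8, 273]);
translate([0, 0, 301]) cube([1548, 230, 28]);


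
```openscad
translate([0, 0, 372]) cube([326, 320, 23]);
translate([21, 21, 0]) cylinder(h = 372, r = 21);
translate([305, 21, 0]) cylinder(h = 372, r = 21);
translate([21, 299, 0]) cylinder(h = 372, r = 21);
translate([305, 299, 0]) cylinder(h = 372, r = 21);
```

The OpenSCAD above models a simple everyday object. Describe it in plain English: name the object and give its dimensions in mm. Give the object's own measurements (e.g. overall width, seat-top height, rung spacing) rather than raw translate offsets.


A simple wooden stool: a rectangular seat 326 mm (x) by 320 mm (y), 23 mm thick, top face at z = 395 mm, on four round legs, each 42 mm in diameter. The legs rest on z = 0, each leg's axis is inset half a diameter from the nearest pair of seat edges (so the leg's bounding box is flush with the corner).


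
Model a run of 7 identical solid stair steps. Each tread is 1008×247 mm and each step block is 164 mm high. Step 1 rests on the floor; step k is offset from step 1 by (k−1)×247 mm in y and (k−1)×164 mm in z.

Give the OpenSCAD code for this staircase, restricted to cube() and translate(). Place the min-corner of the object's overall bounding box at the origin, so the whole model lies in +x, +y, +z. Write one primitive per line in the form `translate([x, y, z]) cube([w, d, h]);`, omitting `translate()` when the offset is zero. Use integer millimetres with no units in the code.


cube([1008, 247, 164]);
translate([0, 247, 164]) cube([1008, 247, 164]);
translate([0, 494, 328]) cube([1008, 247, 164]);
translate([0, 741, 492]) cube([1008, 247, 164]);
translate([0, 988, 656]) cube([1008, 247, 164]);
translate([0, 1235, 820]) cube([1008, 247, 164]);
translate([0, 1482, 984]) cube([1008, 247, 164]);


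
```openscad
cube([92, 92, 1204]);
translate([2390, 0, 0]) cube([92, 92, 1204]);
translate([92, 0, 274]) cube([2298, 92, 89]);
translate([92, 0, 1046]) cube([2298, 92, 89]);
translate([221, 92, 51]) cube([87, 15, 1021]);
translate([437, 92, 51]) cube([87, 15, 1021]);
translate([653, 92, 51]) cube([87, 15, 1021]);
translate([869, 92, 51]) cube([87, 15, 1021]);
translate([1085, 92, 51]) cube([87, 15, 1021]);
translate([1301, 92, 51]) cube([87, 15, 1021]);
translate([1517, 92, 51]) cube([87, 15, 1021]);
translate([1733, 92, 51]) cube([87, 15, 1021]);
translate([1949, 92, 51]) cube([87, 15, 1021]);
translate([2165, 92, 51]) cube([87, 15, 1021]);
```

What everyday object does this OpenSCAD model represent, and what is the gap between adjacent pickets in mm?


A fence section. The picket gap is 129 mm.

Two posts, two rails, 10 pickets — a fence section. Span 2298 mm holds 10 pickets of 87 mm with 11 equal gaps: ⌊(2298 − 10·87) / 11⌋ = 129 mm.


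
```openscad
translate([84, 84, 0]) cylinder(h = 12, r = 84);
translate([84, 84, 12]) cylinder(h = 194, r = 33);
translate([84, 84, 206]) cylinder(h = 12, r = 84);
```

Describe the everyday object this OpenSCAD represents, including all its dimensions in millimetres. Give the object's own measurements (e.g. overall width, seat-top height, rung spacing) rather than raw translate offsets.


A spool: two coaxial disc flanges of radius 84 mm and thickness 12 mm, joined by a core cylinder of radius 33 mm and height 194 mm. The lower flange rests on z = 0 and the three cylinders share a vertical axis.


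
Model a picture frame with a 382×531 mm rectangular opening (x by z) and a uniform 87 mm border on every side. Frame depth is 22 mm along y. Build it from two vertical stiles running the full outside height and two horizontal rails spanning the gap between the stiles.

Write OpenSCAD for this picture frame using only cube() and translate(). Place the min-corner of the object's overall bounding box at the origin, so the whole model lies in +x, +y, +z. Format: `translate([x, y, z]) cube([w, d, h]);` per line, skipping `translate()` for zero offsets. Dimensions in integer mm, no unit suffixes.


cube([87, 22, 705]);
translate([469, 0, 0]) cube([87, 22, 705]);
translate([87, 0, 0]) cube([382, 22, 87]);
translate([87, 0, 618]) cube([382, 22, 87]);


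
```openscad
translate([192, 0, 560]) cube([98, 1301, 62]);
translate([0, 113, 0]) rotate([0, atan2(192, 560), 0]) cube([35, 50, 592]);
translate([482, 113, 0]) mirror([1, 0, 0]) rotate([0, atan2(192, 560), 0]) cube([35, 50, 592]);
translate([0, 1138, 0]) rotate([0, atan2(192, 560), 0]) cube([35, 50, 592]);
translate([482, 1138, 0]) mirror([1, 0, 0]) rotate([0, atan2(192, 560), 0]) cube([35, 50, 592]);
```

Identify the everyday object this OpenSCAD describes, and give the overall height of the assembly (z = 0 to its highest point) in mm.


A sawhorse. The overall height is 622 mm.

A beam across two mirrored pairs of raked legs — a sawhorse. The beam's underside is at z = 560 (matching the legs' vertical rise in atan2(192, 560)) and the beam is 62 mm tall, so its top is at 560 + 62 = 622 mm. The raked legs top out at the beam's underside, so that is the highest point.


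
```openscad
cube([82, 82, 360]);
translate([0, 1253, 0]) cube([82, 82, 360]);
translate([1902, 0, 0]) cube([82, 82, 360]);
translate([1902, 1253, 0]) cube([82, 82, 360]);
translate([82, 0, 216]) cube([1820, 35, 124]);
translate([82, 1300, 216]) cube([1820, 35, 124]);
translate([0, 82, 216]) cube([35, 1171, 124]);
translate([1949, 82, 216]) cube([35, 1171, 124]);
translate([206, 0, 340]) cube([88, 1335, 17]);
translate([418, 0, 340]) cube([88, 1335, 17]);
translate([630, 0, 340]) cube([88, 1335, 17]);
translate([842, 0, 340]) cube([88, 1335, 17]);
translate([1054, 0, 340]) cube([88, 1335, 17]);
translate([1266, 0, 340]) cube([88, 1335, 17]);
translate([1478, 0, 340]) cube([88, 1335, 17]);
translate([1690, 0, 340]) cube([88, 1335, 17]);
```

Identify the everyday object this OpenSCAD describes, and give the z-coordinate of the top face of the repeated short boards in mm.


A bed frame. The slat-top height is 357 mm.

Four posts, four rails, and a row of slats — a bed frame. Slats sit on the rails at z = 216 + 124 = 340; with slat thickness 17, the top is 357 mm.


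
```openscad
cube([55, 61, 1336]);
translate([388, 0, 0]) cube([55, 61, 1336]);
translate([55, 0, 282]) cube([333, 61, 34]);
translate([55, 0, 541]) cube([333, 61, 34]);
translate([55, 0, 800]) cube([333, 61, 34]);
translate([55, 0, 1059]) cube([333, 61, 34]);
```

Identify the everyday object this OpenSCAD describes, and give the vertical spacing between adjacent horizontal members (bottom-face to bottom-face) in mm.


A ladder. The rung spacing is 259 mm.

Two tall 55×61 posts with 4 short bars between them — a ladder. Adjacent rungs sit at z = 282 and z = 541, so the spacing is 541 − 282 = 259 mm.


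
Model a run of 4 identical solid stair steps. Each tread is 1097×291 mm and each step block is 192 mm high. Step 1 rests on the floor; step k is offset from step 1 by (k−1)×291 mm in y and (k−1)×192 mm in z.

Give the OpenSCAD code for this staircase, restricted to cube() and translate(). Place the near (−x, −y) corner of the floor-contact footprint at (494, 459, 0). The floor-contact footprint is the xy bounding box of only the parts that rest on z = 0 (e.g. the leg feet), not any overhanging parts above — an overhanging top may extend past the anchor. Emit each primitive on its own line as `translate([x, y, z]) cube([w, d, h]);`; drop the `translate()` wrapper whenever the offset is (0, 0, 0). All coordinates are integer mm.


translate([494, 459, 0]) cube([1097, 291, 192]);
translate([494, 750, 192]) cube([1097, 291, 192]);
translate([494, 1041, 384]) cube([1097, 291, 192]);
translate([494, 1332, 576]) cube([1097, 291, 192]);


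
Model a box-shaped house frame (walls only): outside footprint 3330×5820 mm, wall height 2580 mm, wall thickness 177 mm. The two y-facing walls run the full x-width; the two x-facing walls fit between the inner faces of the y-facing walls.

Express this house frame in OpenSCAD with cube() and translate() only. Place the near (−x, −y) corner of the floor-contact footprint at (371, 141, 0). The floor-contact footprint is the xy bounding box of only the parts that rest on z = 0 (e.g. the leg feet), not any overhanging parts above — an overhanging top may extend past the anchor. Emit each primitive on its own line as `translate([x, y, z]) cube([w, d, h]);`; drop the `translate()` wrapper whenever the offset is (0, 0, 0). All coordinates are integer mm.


translate([371, 141, 0]) cube([3330, 177, 2580]);
translate([371, 5784, 0]) cube([3330, 177, 2580]);
translate([371, 318, 0]) cube([177, 5466, 2580]);
translate([3524, 318, 0]) cube([177, 5466, 2580]);
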